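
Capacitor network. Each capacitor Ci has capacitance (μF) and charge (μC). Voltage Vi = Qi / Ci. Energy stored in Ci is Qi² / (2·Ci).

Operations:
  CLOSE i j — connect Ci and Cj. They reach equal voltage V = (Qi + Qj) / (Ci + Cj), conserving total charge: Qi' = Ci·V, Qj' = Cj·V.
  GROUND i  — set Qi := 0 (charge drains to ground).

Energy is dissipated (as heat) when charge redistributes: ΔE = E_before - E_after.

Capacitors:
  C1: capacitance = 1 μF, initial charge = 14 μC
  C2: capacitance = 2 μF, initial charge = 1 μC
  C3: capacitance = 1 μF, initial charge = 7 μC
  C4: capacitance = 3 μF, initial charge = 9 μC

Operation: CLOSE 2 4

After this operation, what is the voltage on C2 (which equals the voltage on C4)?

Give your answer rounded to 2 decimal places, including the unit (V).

Answer: 2.00 V

Derivation:
Initial: C1(1μF, Q=14μC, V=14.00V), C2(2μF, Q=1μC, V=0.50V), C3(1μF, Q=7μC, V=7.00V), C4(3μF, Q=9μC, V=3.00V)
Op 1: CLOSE 2-4: Q_total=10.00, C_total=5.00, V=2.00; Q2=4.00, Q4=6.00; dissipated=3.750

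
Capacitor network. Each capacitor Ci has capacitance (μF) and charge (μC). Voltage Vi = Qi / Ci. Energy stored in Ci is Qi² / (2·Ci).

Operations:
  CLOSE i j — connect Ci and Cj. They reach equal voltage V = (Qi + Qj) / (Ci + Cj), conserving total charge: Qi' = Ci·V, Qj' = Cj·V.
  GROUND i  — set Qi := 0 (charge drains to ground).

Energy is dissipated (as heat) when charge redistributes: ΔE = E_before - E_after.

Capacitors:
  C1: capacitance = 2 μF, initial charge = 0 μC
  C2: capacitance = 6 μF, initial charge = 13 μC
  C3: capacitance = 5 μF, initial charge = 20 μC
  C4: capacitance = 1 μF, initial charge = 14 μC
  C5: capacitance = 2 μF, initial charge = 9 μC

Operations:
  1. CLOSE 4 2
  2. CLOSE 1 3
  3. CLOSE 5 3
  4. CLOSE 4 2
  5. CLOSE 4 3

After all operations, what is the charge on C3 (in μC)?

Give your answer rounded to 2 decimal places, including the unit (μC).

Initial: C1(2μF, Q=0μC, V=0.00V), C2(6μF, Q=13μC, V=2.17V), C3(5μF, Q=20μC, V=4.00V), C4(1μF, Q=14μC, V=14.00V), C5(2μF, Q=9μC, V=4.50V)
Op 1: CLOSE 4-2: Q_total=27.00, C_total=7.00, V=3.86; Q4=3.86, Q2=23.14; dissipated=60.012
Op 2: CLOSE 1-3: Q_total=20.00, C_total=7.00, V=2.86; Q1=5.71, Q3=14.29; dissipated=11.429
Op 3: CLOSE 5-3: Q_total=23.29, C_total=7.00, V=3.33; Q5=6.65, Q3=16.63; dissipated=1.928
Op 4: CLOSE 4-2: Q_total=27.00, C_total=7.00, V=3.86; Q4=3.86, Q2=23.14; dissipated=0.000
Op 5: CLOSE 4-3: Q_total=20.49, C_total=6.00, V=3.41; Q4=3.41, Q3=17.07; dissipated=0.117
Final charges: Q1=5.71, Q2=23.14, Q3=17.07, Q4=3.41, Q5=6.65

Answer: 17.07 μC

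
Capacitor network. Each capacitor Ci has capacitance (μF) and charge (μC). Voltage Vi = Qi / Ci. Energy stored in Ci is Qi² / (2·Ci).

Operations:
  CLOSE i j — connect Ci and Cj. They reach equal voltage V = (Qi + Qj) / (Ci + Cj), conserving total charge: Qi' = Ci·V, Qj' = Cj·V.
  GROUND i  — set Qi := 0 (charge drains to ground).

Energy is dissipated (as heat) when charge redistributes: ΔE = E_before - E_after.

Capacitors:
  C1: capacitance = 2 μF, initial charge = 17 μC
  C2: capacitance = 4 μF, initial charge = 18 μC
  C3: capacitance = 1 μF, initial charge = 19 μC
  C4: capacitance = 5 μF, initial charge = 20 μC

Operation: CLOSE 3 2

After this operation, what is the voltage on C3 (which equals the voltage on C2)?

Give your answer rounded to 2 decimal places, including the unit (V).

Answer: 7.40 V

Derivation:
Initial: C1(2μF, Q=17μC, V=8.50V), C2(4μF, Q=18μC, V=4.50V), C3(1μF, Q=19μC, V=19.00V), C4(5μF, Q=20μC, V=4.00V)
Op 1: CLOSE 3-2: Q_total=37.00, C_total=5.00, V=7.40; Q3=7.40, Q2=29.60; dissipated=84.100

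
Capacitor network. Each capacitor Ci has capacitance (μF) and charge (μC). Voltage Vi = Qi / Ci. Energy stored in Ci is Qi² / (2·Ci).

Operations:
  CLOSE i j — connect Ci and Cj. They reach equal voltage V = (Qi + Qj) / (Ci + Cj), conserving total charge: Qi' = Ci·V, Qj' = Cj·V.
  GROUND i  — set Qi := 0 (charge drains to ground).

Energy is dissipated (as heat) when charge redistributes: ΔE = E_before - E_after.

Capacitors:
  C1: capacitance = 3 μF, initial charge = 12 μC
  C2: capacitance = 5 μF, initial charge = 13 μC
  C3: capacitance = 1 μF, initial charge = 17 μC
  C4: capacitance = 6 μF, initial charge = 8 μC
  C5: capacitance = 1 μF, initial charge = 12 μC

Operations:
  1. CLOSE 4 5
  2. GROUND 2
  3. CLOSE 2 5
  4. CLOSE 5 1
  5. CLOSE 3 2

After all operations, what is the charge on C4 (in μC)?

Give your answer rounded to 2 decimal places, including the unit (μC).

Initial: C1(3μF, Q=12μC, V=4.00V), C2(5μF, Q=13μC, V=2.60V), C3(1μF, Q=17μC, V=17.00V), C4(6μF, Q=8μC, V=1.33V), C5(1μF, Q=12μC, V=12.00V)
Op 1: CLOSE 4-5: Q_total=20.00, C_total=7.00, V=2.86; Q4=17.14, Q5=2.86; dissipated=48.762
Op 2: GROUND 2: Q2=0; energy lost=16.900
Op 3: CLOSE 2-5: Q_total=2.86, C_total=6.00, V=0.48; Q2=2.38, Q5=0.48; dissipated=3.401
Op 4: CLOSE 5-1: Q_total=12.48, C_total=4.00, V=3.12; Q5=3.12, Q1=9.36; dissipated=4.656
Op 5: CLOSE 3-2: Q_total=19.38, C_total=6.00, V=3.23; Q3=3.23, Q2=16.15; dissipated=113.765
Final charges: Q1=9.36, Q2=16.15, Q3=3.23, Q4=17.14, Q5=3.12

Answer: 17.14 μC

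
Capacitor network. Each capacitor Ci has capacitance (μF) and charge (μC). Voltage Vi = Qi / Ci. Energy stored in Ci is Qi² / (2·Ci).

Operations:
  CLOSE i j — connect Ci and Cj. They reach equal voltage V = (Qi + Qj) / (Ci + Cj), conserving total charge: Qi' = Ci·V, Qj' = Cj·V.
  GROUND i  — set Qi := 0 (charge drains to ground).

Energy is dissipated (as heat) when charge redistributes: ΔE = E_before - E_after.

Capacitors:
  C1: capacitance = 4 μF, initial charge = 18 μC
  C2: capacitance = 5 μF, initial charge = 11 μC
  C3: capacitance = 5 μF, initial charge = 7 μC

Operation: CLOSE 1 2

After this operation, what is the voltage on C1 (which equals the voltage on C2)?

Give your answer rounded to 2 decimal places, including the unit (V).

Answer: 3.22 V

Derivation:
Initial: C1(4μF, Q=18μC, V=4.50V), C2(5μF, Q=11μC, V=2.20V), C3(5μF, Q=7μC, V=1.40V)
Op 1: CLOSE 1-2: Q_total=29.00, C_total=9.00, V=3.22; Q1=12.89, Q2=16.11; dissipated=5.878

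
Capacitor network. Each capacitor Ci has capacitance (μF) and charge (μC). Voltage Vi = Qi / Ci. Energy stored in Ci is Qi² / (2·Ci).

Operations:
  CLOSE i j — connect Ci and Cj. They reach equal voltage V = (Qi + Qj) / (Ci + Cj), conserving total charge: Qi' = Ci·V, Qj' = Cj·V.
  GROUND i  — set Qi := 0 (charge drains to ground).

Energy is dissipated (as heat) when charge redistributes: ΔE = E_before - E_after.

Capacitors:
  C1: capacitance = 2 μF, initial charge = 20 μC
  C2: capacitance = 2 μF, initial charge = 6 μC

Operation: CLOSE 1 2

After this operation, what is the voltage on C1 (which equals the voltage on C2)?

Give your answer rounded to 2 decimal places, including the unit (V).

Initial: C1(2μF, Q=20μC, V=10.00V), C2(2μF, Q=6μC, V=3.00V)
Op 1: CLOSE 1-2: Q_total=26.00, C_total=4.00, V=6.50; Q1=13.00, Q2=13.00; dissipated=24.500

Answer: 6.50 V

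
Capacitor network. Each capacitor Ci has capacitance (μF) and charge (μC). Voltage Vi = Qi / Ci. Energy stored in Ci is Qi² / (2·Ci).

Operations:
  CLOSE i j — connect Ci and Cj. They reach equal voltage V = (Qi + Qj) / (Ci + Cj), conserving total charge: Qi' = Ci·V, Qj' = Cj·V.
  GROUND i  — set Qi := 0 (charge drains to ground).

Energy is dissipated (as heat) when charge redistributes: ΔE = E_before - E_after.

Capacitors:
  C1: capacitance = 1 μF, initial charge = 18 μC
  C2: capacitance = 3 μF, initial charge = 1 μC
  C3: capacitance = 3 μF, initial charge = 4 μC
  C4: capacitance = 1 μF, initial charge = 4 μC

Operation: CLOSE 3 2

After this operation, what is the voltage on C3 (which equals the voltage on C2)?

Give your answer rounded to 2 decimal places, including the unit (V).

Answer: 0.83 V

Derivation:
Initial: C1(1μF, Q=18μC, V=18.00V), C2(3μF, Q=1μC, V=0.33V), C3(3μF, Q=4μC, V=1.33V), C4(1μF, Q=4μC, V=4.00V)
Op 1: CLOSE 3-2: Q_total=5.00, C_total=6.00, V=0.83; Q3=2.50, Q2=2.50; dissipated=0.750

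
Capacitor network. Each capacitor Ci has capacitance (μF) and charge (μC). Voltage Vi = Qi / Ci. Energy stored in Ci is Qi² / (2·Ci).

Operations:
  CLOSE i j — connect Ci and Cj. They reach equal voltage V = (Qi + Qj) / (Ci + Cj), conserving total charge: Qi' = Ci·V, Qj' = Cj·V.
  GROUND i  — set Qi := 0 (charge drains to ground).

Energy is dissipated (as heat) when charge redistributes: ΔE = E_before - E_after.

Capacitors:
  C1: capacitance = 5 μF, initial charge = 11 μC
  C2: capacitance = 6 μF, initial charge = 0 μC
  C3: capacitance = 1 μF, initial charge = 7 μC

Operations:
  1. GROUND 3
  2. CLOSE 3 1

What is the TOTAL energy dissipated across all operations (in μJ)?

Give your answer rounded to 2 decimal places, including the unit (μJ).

Initial: C1(5μF, Q=11μC, V=2.20V), C2(6μF, Q=0μC, V=0.00V), C3(1μF, Q=7μC, V=7.00V)
Op 1: GROUND 3: Q3=0; energy lost=24.500
Op 2: CLOSE 3-1: Q_total=11.00, C_total=6.00, V=1.83; Q3=1.83, Q1=9.17; dissipated=2.017
Total dissipated: 26.517 μJ

Answer: 26.52 μJ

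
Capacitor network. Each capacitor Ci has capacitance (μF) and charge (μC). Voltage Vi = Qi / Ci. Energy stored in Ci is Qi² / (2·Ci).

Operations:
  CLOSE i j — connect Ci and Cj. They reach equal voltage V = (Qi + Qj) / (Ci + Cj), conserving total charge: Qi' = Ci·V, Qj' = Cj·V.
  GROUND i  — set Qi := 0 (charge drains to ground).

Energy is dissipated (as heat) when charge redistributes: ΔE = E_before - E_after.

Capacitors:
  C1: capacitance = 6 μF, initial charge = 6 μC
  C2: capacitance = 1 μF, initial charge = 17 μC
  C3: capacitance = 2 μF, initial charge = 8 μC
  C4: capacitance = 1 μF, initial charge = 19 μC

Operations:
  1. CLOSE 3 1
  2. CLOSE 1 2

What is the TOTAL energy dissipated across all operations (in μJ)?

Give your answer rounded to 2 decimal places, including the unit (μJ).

Initial: C1(6μF, Q=6μC, V=1.00V), C2(1μF, Q=17μC, V=17.00V), C3(2μF, Q=8μC, V=4.00V), C4(1μF, Q=19μC, V=19.00V)
Op 1: CLOSE 3-1: Q_total=14.00, C_total=8.00, V=1.75; Q3=3.50, Q1=10.50; dissipated=6.750
Op 2: CLOSE 1-2: Q_total=27.50, C_total=7.00, V=3.93; Q1=23.57, Q2=3.93; dissipated=99.670
Total dissipated: 106.420 μJ

Answer: 106.42 μJ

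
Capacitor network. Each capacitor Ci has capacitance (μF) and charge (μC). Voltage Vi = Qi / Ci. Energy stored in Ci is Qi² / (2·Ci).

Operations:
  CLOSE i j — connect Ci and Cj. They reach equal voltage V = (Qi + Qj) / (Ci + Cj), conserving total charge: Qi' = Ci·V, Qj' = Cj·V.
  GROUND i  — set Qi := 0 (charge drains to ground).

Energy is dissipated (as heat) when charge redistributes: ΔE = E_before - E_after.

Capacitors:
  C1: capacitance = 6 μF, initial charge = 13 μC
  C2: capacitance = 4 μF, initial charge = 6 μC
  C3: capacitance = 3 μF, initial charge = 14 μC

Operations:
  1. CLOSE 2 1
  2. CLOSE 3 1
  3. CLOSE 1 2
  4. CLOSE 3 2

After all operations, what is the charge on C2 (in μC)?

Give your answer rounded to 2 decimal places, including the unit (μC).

Answer: 10.45 μC

Derivation:
Initial: C1(6μF, Q=13μC, V=2.17V), C2(4μF, Q=6μC, V=1.50V), C3(3μF, Q=14μC, V=4.67V)
Op 1: CLOSE 2-1: Q_total=19.00, C_total=10.00, V=1.90; Q2=7.60, Q1=11.40; dissipated=0.533
Op 2: CLOSE 3-1: Q_total=25.40, C_total=9.00, V=2.82; Q3=8.47, Q1=16.93; dissipated=7.654
Op 3: CLOSE 1-2: Q_total=24.53, C_total=10.00, V=2.45; Q1=14.72, Q2=9.81; dissipated=1.021
Op 4: CLOSE 3-2: Q_total=18.28, C_total=7.00, V=2.61; Q3=7.83, Q2=10.45; dissipated=0.117
Final charges: Q1=14.72, Q2=10.45, Q3=7.83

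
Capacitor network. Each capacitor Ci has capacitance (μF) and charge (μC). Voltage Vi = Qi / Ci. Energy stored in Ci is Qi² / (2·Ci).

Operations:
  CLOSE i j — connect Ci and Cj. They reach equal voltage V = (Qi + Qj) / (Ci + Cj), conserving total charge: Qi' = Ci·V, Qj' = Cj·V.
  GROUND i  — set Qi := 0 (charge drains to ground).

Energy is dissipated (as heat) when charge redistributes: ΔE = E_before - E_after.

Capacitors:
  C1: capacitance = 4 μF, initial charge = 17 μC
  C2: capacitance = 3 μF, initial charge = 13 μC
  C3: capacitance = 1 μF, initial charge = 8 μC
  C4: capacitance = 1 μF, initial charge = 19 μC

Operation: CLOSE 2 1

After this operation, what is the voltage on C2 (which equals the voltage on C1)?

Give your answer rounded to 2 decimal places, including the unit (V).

Answer: 4.29 V

Derivation:
Initial: C1(4μF, Q=17μC, V=4.25V), C2(3μF, Q=13μC, V=4.33V), C3(1μF, Q=8μC, V=8.00V), C4(1μF, Q=19μC, V=19.00V)
Op 1: CLOSE 2-1: Q_total=30.00, C_total=7.00, V=4.29; Q2=12.86, Q1=17.14; dissipated=0.006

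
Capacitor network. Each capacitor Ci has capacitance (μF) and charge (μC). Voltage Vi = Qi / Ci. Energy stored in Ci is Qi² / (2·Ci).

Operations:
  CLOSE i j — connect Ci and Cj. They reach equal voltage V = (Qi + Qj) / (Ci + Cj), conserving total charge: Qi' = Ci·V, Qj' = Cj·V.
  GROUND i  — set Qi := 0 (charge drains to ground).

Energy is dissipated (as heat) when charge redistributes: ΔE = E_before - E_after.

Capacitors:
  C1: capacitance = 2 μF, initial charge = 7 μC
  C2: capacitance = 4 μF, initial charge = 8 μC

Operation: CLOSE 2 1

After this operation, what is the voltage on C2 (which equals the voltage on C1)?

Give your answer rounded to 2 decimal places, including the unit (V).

Answer: 2.50 V

Derivation:
Initial: C1(2μF, Q=7μC, V=3.50V), C2(4μF, Q=8μC, V=2.00V)
Op 1: CLOSE 2-1: Q_total=15.00, C_total=6.00, V=2.50; Q2=10.00, Q1=5.00; dissipated=1.500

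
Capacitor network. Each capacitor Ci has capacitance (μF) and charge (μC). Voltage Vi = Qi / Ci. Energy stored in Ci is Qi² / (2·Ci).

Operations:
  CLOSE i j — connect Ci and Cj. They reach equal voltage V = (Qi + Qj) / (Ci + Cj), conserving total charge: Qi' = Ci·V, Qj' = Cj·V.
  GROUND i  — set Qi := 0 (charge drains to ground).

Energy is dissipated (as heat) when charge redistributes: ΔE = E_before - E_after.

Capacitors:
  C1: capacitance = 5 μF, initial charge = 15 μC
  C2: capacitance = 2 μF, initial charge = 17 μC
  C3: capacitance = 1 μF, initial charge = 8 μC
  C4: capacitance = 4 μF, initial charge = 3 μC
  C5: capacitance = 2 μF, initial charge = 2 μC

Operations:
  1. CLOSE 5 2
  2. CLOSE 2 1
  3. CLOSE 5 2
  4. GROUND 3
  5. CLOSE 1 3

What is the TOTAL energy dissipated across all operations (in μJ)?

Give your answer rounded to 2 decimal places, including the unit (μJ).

Initial: C1(5μF, Q=15μC, V=3.00V), C2(2μF, Q=17μC, V=8.50V), C3(1μF, Q=8μC, V=8.00V), C4(4μF, Q=3μC, V=0.75V), C5(2μF, Q=2μC, V=1.00V)
Op 1: CLOSE 5-2: Q_total=19.00, C_total=4.00, V=4.75; Q5=9.50, Q2=9.50; dissipated=28.125
Op 2: CLOSE 2-1: Q_total=24.50, C_total=7.00, V=3.50; Q2=7.00, Q1=17.50; dissipated=2.188
Op 3: CLOSE 5-2: Q_total=16.50, C_total=4.00, V=4.12; Q5=8.25, Q2=8.25; dissipated=0.781
Op 4: GROUND 3: Q3=0; energy lost=32.000
Op 5: CLOSE 1-3: Q_total=17.50, C_total=6.00, V=2.92; Q1=14.58, Q3=2.92; dissipated=5.104
Total dissipated: 68.198 μJ

Answer: 68.20 μJ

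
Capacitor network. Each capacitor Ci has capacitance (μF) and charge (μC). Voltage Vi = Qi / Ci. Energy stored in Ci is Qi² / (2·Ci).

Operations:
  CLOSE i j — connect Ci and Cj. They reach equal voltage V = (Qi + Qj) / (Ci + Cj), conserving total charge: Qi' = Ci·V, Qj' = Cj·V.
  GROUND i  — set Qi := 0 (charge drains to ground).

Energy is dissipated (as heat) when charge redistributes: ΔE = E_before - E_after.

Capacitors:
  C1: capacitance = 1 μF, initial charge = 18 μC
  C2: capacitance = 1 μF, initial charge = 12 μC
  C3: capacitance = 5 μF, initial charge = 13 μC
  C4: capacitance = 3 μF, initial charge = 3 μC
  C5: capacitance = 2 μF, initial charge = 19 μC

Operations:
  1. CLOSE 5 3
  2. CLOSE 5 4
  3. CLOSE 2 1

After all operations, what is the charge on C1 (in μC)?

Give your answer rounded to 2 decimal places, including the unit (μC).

Answer: 15.00 μC

Derivation:
Initial: C1(1μF, Q=18μC, V=18.00V), C2(1μF, Q=12μC, V=12.00V), C3(5μF, Q=13μC, V=2.60V), C4(3μF, Q=3μC, V=1.00V), C5(2μF, Q=19μC, V=9.50V)
Op 1: CLOSE 5-3: Q_total=32.00, C_total=7.00, V=4.57; Q5=9.14, Q3=22.86; dissipated=34.007
Op 2: CLOSE 5-4: Q_total=12.14, C_total=5.00, V=2.43; Q5=4.86, Q4=7.29; dissipated=7.653
Op 3: CLOSE 2-1: Q_total=30.00, C_total=2.00, V=15.00; Q2=15.00, Q1=15.00; dissipated=9.000
Final charges: Q1=15.00, Q2=15.00, Q3=22.86, Q4=7.29, Q5=4.86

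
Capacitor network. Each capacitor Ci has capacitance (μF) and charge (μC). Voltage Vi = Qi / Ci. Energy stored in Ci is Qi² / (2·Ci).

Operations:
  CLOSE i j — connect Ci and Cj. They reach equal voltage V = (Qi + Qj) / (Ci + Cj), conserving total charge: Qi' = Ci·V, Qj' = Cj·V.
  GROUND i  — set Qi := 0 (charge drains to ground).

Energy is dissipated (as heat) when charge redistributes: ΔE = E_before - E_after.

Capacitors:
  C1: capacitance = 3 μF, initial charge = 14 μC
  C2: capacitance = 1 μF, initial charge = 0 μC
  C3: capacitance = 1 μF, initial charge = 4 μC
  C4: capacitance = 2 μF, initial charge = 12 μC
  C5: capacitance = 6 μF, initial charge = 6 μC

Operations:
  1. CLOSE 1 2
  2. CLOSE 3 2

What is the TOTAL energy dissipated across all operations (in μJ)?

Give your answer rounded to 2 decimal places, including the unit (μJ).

Answer: 8.23 μJ

Derivation:
Initial: C1(3μF, Q=14μC, V=4.67V), C2(1μF, Q=0μC, V=0.00V), C3(1μF, Q=4μC, V=4.00V), C4(2μF, Q=12μC, V=6.00V), C5(6μF, Q=6μC, V=1.00V)
Op 1: CLOSE 1-2: Q_total=14.00, C_total=4.00, V=3.50; Q1=10.50, Q2=3.50; dissipated=8.167
Op 2: CLOSE 3-2: Q_total=7.50, C_total=2.00, V=3.75; Q3=3.75, Q2=3.75; dissipated=0.062
Total dissipated: 8.229 μJ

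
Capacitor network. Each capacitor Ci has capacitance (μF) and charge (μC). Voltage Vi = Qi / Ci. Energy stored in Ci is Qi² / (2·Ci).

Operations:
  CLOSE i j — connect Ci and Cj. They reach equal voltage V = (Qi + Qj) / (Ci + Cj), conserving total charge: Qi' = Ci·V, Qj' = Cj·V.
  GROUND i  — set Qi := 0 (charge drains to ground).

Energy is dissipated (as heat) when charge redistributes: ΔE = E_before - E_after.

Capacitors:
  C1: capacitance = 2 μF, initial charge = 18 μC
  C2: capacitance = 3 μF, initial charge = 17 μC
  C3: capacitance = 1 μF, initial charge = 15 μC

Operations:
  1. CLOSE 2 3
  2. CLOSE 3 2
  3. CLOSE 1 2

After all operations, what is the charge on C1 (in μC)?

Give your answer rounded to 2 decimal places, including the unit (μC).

Initial: C1(2μF, Q=18μC, V=9.00V), C2(3μF, Q=17μC, V=5.67V), C3(1μF, Q=15μC, V=15.00V)
Op 1: CLOSE 2-3: Q_total=32.00, C_total=4.00, V=8.00; Q2=24.00, Q3=8.00; dissipated=32.667
Op 2: CLOSE 3-2: Q_total=32.00, C_total=4.00, V=8.00; Q3=8.00, Q2=24.00; dissipated=0.000
Op 3: CLOSE 1-2: Q_total=42.00, C_total=5.00, V=8.40; Q1=16.80, Q2=25.20; dissipated=0.600
Final charges: Q1=16.80, Q2=25.20, Q3=8.00

Answer: 16.80 μC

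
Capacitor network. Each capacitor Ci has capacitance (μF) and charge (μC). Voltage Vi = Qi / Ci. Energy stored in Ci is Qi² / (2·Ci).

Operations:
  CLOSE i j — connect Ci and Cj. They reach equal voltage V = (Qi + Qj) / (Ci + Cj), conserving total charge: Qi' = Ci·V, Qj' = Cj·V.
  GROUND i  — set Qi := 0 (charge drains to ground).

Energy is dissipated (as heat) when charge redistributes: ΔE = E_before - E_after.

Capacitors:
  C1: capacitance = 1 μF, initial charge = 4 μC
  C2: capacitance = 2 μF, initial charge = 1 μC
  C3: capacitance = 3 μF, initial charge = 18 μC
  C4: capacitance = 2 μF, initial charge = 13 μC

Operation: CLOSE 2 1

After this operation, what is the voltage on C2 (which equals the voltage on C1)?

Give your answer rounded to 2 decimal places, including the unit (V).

Answer: 1.67 V

Derivation:
Initial: C1(1μF, Q=4μC, V=4.00V), C2(2μF, Q=1μC, V=0.50V), C3(3μF, Q=18μC, V=6.00V), C4(2μF, Q=13μC, V=6.50V)
Op 1: CLOSE 2-1: Q_total=5.00, C_total=3.00, V=1.67; Q2=3.33, Q1=1.67; dissipated=4.083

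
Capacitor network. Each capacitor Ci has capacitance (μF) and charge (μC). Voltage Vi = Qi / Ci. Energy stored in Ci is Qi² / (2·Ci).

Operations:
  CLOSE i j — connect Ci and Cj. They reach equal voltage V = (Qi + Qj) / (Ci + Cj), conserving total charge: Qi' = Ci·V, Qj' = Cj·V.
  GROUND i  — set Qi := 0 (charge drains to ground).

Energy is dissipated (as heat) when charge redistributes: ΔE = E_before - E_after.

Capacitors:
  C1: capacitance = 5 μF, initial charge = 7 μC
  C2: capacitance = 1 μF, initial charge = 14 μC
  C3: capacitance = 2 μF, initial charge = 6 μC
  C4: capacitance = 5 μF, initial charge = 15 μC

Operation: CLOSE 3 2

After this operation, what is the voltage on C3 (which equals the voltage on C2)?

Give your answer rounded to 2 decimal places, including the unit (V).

Answer: 6.67 V

Derivation:
Initial: C1(5μF, Q=7μC, V=1.40V), C2(1μF, Q=14μC, V=14.00V), C3(2μF, Q=6μC, V=3.00V), C4(5μF, Q=15μC, V=3.00V)
Op 1: CLOSE 3-2: Q_total=20.00, C_total=3.00, V=6.67; Q3=13.33, Q2=6.67; dissipated=40.333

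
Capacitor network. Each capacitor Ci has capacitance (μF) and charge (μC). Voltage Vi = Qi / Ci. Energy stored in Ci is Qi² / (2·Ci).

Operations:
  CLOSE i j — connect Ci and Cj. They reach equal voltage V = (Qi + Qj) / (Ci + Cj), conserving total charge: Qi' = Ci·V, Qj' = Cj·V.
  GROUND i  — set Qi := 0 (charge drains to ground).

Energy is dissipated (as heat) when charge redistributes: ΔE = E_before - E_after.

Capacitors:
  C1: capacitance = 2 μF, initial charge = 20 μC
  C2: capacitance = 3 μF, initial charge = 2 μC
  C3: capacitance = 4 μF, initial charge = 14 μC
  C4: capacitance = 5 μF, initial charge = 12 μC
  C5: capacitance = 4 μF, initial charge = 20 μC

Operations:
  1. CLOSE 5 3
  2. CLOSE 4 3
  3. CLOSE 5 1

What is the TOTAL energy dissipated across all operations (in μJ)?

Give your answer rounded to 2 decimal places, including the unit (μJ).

Answer: 28.09 μJ

Derivation:
Initial: C1(2μF, Q=20μC, V=10.00V), C2(3μF, Q=2μC, V=0.67V), C3(4μF, Q=14μC, V=3.50V), C4(5μF, Q=12μC, V=2.40V), C5(4μF, Q=20μC, V=5.00V)
Op 1: CLOSE 5-3: Q_total=34.00, C_total=8.00, V=4.25; Q5=17.00, Q3=17.00; dissipated=2.250
Op 2: CLOSE 4-3: Q_total=29.00, C_total=9.00, V=3.22; Q4=16.11, Q3=12.89; dissipated=3.803
Op 3: CLOSE 5-1: Q_total=37.00, C_total=6.00, V=6.17; Q5=24.67, Q1=12.33; dissipated=22.042
Total dissipated: 28.094 μJ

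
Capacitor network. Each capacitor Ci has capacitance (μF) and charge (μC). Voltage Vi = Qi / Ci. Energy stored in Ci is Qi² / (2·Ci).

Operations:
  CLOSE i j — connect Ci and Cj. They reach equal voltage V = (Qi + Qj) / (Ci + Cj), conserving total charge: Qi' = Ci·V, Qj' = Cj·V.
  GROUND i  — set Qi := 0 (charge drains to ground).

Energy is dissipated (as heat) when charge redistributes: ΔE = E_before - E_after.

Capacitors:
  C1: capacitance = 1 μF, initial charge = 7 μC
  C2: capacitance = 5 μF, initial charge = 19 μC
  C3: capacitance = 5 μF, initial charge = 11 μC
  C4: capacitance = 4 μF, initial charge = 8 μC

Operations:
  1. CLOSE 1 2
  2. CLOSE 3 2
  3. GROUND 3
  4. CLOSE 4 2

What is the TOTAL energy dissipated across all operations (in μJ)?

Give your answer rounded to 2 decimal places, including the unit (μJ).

Initial: C1(1μF, Q=7μC, V=7.00V), C2(5μF, Q=19μC, V=3.80V), C3(5μF, Q=11μC, V=2.20V), C4(4μF, Q=8μC, V=2.00V)
Op 1: CLOSE 1-2: Q_total=26.00, C_total=6.00, V=4.33; Q1=4.33, Q2=21.67; dissipated=4.267
Op 2: CLOSE 3-2: Q_total=32.67, C_total=10.00, V=3.27; Q3=16.33, Q2=16.33; dissipated=5.689
Op 3: GROUND 3: Q3=0; energy lost=26.678
Op 4: CLOSE 4-2: Q_total=24.33, C_total=9.00, V=2.70; Q4=10.81, Q2=13.52; dissipated=1.783
Total dissipated: 38.416 μJ

Answer: 38.42 μJ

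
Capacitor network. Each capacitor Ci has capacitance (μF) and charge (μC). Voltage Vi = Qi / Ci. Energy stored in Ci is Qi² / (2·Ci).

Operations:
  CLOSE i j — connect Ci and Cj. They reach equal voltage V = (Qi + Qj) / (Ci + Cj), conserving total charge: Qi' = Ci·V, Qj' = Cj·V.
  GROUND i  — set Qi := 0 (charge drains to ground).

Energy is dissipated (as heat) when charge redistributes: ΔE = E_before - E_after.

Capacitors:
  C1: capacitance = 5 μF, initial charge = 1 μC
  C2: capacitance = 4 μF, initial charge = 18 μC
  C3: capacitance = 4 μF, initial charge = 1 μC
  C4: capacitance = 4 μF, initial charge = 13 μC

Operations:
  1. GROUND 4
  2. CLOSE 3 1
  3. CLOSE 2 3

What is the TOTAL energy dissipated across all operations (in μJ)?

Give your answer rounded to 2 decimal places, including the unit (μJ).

Answer: 39.43 μJ

Derivation:
Initial: C1(5μF, Q=1μC, V=0.20V), C2(4μF, Q=18μC, V=4.50V), C3(4μF, Q=1μC, V=0.25V), C4(4μF, Q=13μC, V=3.25V)
Op 1: GROUND 4: Q4=0; energy lost=21.125
Op 2: CLOSE 3-1: Q_total=2.00, C_total=9.00, V=0.22; Q3=0.89, Q1=1.11; dissipated=0.003
Op 3: CLOSE 2-3: Q_total=18.89, C_total=8.00, V=2.36; Q2=9.44, Q3=9.44; dissipated=18.299
Total dissipated: 39.427 μJ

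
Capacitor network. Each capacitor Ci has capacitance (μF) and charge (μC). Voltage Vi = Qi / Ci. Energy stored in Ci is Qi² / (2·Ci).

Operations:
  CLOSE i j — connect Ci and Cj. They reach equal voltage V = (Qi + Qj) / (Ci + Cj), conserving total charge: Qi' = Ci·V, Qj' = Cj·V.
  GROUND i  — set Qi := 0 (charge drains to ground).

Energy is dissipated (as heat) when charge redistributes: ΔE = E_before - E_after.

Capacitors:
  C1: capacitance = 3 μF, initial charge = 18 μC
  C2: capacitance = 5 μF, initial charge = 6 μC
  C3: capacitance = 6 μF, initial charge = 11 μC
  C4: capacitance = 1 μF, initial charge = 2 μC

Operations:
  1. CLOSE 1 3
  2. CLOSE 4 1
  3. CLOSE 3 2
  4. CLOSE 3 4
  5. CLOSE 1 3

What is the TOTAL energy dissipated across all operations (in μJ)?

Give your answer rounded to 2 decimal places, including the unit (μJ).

Answer: 23.94 μJ

Derivation:
Initial: C1(3μF, Q=18μC, V=6.00V), C2(5μF, Q=6μC, V=1.20V), C3(6μF, Q=11μC, V=1.83V), C4(1μF, Q=2μC, V=2.00V)
Op 1: CLOSE 1-3: Q_total=29.00, C_total=9.00, V=3.22; Q1=9.67, Q3=19.33; dissipated=17.361
Op 2: CLOSE 4-1: Q_total=11.67, C_total=4.00, V=2.92; Q4=2.92, Q1=8.75; dissipated=0.560
Op 3: CLOSE 3-2: Q_total=25.33, C_total=11.00, V=2.30; Q3=13.82, Q2=11.52; dissipated=5.576
Op 4: CLOSE 3-4: Q_total=16.73, C_total=7.00, V=2.39; Q3=14.34, Q4=2.39; dissipated=0.161
Op 5: CLOSE 1-3: Q_total=23.09, C_total=9.00, V=2.57; Q1=7.70, Q3=15.40; dissipated=0.277
Total dissipated: 23.936 μJ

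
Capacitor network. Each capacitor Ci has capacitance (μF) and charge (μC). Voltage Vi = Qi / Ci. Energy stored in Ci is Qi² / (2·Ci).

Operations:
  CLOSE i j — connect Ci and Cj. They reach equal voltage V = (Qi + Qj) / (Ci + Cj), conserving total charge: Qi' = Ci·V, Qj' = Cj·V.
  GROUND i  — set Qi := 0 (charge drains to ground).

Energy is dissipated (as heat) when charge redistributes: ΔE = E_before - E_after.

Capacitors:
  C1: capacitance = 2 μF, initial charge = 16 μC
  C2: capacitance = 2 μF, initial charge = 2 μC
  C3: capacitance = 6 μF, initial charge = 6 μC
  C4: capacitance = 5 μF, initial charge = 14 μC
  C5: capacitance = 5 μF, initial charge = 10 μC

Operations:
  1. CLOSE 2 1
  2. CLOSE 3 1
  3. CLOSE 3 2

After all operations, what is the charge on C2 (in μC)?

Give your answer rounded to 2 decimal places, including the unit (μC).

Initial: C1(2μF, Q=16μC, V=8.00V), C2(2μF, Q=2μC, V=1.00V), C3(6μF, Q=6μC, V=1.00V), C4(5μF, Q=14μC, V=2.80V), C5(5μF, Q=10μC, V=2.00V)
Op 1: CLOSE 2-1: Q_total=18.00, C_total=4.00, V=4.50; Q2=9.00, Q1=9.00; dissipated=24.500
Op 2: CLOSE 3-1: Q_total=15.00, C_total=8.00, V=1.88; Q3=11.25, Q1=3.75; dissipated=9.188
Op 3: CLOSE 3-2: Q_total=20.25, C_total=8.00, V=2.53; Q3=15.19, Q2=5.06; dissipated=5.168
Final charges: Q1=3.75, Q2=5.06, Q3=15.19, Q4=14.00, Q5=10.00

Answer: 5.06 μC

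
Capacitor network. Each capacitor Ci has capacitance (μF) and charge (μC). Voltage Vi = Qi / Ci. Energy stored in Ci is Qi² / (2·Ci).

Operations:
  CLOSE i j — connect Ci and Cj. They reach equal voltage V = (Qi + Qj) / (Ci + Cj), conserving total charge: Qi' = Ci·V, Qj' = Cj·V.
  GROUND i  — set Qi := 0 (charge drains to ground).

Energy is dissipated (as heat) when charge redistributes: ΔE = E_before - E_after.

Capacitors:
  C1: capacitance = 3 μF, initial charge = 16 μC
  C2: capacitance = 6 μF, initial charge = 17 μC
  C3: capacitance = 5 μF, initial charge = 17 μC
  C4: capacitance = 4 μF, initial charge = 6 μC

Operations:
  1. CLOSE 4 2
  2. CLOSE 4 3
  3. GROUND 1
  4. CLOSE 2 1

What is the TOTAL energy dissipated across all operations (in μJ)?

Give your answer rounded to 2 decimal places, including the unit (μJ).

Initial: C1(3μF, Q=16μC, V=5.33V), C2(6μF, Q=17μC, V=2.83V), C3(5μF, Q=17μC, V=3.40V), C4(4μF, Q=6μC, V=1.50V)
Op 1: CLOSE 4-2: Q_total=23.00, C_total=10.00, V=2.30; Q4=9.20, Q2=13.80; dissipated=2.133
Op 2: CLOSE 4-3: Q_total=26.20, C_total=9.00, V=2.91; Q4=11.64, Q3=14.56; dissipated=1.344
Op 3: GROUND 1: Q1=0; energy lost=42.667
Op 4: CLOSE 2-1: Q_total=13.80, C_total=9.00, V=1.53; Q2=9.20, Q1=4.60; dissipated=5.290
Total dissipated: 51.434 μJ

Answer: 51.43 μJ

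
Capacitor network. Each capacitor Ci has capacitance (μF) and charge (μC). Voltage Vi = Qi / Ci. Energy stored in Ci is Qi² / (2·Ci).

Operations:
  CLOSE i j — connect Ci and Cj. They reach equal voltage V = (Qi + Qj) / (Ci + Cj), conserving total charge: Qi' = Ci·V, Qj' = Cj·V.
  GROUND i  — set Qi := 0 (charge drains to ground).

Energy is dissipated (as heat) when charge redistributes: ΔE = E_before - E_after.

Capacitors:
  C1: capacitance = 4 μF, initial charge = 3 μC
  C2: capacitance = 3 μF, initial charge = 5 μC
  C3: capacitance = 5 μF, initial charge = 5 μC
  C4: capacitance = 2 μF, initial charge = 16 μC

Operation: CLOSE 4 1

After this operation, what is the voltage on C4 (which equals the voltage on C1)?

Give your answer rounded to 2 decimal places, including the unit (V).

Initial: C1(4μF, Q=3μC, V=0.75V), C2(3μF, Q=5μC, V=1.67V), C3(5μF, Q=5μC, V=1.00V), C4(2μF, Q=16μC, V=8.00V)
Op 1: CLOSE 4-1: Q_total=19.00, C_total=6.00, V=3.17; Q4=6.33, Q1=12.67; dissipated=35.042

Answer: 3.17 V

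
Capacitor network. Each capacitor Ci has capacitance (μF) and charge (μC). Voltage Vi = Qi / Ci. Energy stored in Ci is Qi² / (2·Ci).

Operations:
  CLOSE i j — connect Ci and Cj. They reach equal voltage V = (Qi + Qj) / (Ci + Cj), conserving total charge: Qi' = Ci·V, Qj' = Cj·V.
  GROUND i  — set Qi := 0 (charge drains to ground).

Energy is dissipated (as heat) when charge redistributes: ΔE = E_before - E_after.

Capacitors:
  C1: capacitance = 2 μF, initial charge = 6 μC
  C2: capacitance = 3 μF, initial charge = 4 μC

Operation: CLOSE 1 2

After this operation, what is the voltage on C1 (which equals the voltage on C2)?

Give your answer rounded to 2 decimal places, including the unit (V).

Initial: C1(2μF, Q=6μC, V=3.00V), C2(3μF, Q=4μC, V=1.33V)
Op 1: CLOSE 1-2: Q_total=10.00, C_total=5.00, V=2.00; Q1=4.00, Q2=6.00; dissipated=1.667

Answer: 2.00 V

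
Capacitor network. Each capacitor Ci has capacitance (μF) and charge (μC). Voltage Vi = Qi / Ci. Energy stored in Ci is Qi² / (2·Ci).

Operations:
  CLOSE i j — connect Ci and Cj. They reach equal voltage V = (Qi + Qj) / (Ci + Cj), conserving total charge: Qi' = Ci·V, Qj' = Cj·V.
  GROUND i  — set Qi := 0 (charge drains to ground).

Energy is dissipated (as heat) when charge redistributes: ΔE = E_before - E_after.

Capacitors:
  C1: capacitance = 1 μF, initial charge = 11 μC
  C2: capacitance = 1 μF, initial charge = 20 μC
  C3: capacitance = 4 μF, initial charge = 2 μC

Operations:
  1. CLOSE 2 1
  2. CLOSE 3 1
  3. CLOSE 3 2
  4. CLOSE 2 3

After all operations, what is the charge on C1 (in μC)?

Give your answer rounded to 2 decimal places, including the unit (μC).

Answer: 3.50 μC

Derivation:
Initial: C1(1μF, Q=11μC, V=11.00V), C2(1μF, Q=20μC, V=20.00V), C3(4μF, Q=2μC, V=0.50V)
Op 1: CLOSE 2-1: Q_total=31.00, C_total=2.00, V=15.50; Q2=15.50, Q1=15.50; dissipated=20.250
Op 2: CLOSE 3-1: Q_total=17.50, C_total=5.00, V=3.50; Q3=14.00, Q1=3.50; dissipated=90.000
Op 3: CLOSE 3-2: Q_total=29.50, C_total=5.00, V=5.90; Q3=23.60, Q2=5.90; dissipated=57.600
Op 4: CLOSE 2-3: Q_total=29.50, C_total=5.00, V=5.90; Q2=5.90, Q3=23.60; dissipated=0.000
Final charges: Q1=3.50, Q2=5.90, Q3=23.60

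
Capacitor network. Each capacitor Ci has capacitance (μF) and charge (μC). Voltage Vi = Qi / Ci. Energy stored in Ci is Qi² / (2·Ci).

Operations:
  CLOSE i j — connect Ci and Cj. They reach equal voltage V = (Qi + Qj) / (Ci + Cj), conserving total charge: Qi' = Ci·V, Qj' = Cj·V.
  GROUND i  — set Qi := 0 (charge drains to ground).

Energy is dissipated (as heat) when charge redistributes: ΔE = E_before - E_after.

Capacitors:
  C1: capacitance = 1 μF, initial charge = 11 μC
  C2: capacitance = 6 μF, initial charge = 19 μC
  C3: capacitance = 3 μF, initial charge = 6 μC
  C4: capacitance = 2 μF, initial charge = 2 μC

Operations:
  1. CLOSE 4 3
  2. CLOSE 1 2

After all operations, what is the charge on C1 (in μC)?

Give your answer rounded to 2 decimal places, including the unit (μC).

Answer: 4.29 μC

Derivation:
Initial: C1(1μF, Q=11μC, V=11.00V), C2(6μF, Q=19μC, V=3.17V), C3(3μF, Q=6μC, V=2.00V), C4(2μF, Q=2μC, V=1.00V)
Op 1: CLOSE 4-3: Q_total=8.00, C_total=5.00, V=1.60; Q4=3.20, Q3=4.80; dissipated=0.600
Op 2: CLOSE 1-2: Q_total=30.00, C_total=7.00, V=4.29; Q1=4.29, Q2=25.71; dissipated=26.298
Final charges: Q1=4.29, Q2=25.71, Q3=4.80, Q4=3.20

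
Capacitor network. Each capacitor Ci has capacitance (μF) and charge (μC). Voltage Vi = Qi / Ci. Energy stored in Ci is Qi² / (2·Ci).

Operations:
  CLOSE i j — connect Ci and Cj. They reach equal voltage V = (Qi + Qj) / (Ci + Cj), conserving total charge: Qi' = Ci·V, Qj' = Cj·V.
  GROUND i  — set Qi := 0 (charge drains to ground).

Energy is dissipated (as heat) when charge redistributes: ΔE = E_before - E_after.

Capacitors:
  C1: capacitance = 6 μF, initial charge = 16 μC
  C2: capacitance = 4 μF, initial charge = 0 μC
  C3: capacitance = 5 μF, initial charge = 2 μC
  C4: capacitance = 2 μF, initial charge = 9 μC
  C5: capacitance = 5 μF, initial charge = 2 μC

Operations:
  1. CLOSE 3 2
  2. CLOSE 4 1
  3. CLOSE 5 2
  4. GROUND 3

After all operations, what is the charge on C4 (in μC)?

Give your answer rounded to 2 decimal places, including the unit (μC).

Initial: C1(6μF, Q=16μC, V=2.67V), C2(4μF, Q=0μC, V=0.00V), C3(5μF, Q=2μC, V=0.40V), C4(2μF, Q=9μC, V=4.50V), C5(5μF, Q=2μC, V=0.40V)
Op 1: CLOSE 3-2: Q_total=2.00, C_total=9.00, V=0.22; Q3=1.11, Q2=0.89; dissipated=0.178
Op 2: CLOSE 4-1: Q_total=25.00, C_total=8.00, V=3.12; Q4=6.25, Q1=18.75; dissipated=2.521
Op 3: CLOSE 5-2: Q_total=2.89, C_total=9.00, V=0.32; Q5=1.60, Q2=1.28; dissipated=0.035
Op 4: GROUND 3: Q3=0; energy lost=0.123
Final charges: Q1=18.75, Q2=1.28, Q3=0.00, Q4=6.25, Q5=1.60

Answer: 6.25 μC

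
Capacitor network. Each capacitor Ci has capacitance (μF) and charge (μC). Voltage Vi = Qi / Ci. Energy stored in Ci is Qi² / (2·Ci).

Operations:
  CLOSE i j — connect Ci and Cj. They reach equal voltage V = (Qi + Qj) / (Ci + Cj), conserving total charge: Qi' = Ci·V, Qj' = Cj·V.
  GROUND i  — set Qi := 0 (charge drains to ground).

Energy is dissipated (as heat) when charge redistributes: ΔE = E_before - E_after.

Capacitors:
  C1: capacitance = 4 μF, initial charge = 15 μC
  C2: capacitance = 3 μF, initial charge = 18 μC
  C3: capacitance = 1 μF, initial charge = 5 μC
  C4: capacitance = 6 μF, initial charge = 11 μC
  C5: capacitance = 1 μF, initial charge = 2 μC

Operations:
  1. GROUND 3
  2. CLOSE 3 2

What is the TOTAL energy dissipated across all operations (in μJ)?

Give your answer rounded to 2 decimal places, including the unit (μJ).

Answer: 26.00 μJ

Derivation:
Initial: C1(4μF, Q=15μC, V=3.75V), C2(3μF, Q=18μC, V=6.00V), C3(1μF, Q=5μC, V=5.00V), C4(6μF, Q=11μC, V=1.83V), C5(1μF, Q=2μC, V=2.00V)
Op 1: GROUND 3: Q3=0; energy lost=12.500
Op 2: CLOSE 3-2: Q_total=18.00, C_total=4.00, V=4.50; Q3=4.50, Q2=13.50; dissipated=13.500
Total dissipated: 26.000 μJ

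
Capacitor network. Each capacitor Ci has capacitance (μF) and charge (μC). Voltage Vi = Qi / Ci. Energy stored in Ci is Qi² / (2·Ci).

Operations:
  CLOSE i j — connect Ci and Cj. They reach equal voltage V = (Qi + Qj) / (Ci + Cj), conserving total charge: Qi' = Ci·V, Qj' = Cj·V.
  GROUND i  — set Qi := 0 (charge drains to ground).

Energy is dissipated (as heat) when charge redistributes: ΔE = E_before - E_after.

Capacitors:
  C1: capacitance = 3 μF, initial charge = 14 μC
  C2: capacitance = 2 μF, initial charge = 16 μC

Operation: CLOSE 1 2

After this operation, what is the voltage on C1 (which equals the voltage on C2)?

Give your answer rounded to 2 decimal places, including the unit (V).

Answer: 6.00 V

Derivation:
Initial: C1(3μF, Q=14μC, V=4.67V), C2(2μF, Q=16μC, V=8.00V)
Op 1: CLOSE 1-2: Q_total=30.00, C_total=5.00, V=6.00; Q1=18.00, Q2=12.00; dissipated=6.667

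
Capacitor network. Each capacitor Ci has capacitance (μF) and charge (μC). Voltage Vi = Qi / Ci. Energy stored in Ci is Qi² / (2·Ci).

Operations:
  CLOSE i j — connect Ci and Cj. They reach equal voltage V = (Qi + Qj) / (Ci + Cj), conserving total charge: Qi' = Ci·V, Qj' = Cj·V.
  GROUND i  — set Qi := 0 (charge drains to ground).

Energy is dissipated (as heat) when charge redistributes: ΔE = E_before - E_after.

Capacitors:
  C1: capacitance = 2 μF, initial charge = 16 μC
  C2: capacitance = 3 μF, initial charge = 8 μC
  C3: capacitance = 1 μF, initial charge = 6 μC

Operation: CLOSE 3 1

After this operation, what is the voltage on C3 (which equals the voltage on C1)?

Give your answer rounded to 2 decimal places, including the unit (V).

Answer: 7.33 V

Derivation:
Initial: C1(2μF, Q=16μC, V=8.00V), C2(3μF, Q=8μC, V=2.67V), C3(1μF, Q=6μC, V=6.00V)
Op 1: CLOSE 3-1: Q_total=22.00, C_total=3.00, V=7.33; Q3=7.33, Q1=14.67; dissipated=1.333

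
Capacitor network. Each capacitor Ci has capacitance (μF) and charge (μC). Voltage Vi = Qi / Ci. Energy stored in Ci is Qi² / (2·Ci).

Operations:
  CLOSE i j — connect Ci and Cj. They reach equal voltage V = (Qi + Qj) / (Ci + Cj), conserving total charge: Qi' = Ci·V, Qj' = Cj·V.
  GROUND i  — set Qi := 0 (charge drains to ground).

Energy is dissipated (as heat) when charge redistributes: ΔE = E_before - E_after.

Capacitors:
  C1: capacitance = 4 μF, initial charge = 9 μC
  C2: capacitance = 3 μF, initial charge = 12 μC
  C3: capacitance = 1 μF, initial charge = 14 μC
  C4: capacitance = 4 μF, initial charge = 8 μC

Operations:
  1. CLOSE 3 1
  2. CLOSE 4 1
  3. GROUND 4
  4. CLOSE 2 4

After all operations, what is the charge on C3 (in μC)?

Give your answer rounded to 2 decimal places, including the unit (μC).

Answer: 4.60 μC

Derivation:
Initial: C1(4μF, Q=9μC, V=2.25V), C2(3μF, Q=12μC, V=4.00V), C3(1μF, Q=14μC, V=14.00V), C4(4μF, Q=8μC, V=2.00V)
Op 1: CLOSE 3-1: Q_total=23.00, C_total=5.00, V=4.60; Q3=4.60, Q1=18.40; dissipated=55.225
Op 2: CLOSE 4-1: Q_total=26.40, C_total=8.00, V=3.30; Q4=13.20, Q1=13.20; dissipated=6.760
Op 3: GROUND 4: Q4=0; energy lost=21.780
Op 4: CLOSE 2-4: Q_total=12.00, C_total=7.00, V=1.71; Q2=5.14, Q4=6.86; dissipated=13.714
Final charges: Q1=13.20, Q2=5.14, Q3=4.60, Q4=6.86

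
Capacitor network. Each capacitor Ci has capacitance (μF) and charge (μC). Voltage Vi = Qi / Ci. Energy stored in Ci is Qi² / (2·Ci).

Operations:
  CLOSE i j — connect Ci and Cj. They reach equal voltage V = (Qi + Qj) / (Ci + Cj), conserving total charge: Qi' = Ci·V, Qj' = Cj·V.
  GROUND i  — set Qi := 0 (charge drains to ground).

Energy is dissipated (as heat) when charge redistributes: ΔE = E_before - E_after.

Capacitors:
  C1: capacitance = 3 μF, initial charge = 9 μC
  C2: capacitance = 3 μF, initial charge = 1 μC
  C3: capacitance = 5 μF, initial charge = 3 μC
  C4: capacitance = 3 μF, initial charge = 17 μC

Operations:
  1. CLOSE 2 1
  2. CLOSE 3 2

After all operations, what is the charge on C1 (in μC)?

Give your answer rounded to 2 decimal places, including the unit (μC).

Answer: 5.00 μC

Derivation:
Initial: C1(3μF, Q=9μC, V=3.00V), C2(3μF, Q=1μC, V=0.33V), C3(5μF, Q=3μC, V=0.60V), C4(3μF, Q=17μC, V=5.67V)
Op 1: CLOSE 2-1: Q_total=10.00, C_total=6.00, V=1.67; Q2=5.00, Q1=5.00; dissipated=5.333
Op 2: CLOSE 3-2: Q_total=8.00, C_total=8.00, V=1.00; Q3=5.00, Q2=3.00; dissipated=1.067
Final charges: Q1=5.00, Q2=3.00, Q3=5.00, Q4=17.00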